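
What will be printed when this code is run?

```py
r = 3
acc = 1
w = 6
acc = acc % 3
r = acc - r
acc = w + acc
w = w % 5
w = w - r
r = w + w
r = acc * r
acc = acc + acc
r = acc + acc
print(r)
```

28

acc = 1%3 = 1
r = 1-3 = -2
acc = 6+1 = 7
w = 6%5 = 1
w = 1-(-2) = 3
r = 3+3 = 6
r = 7*6 = 42
acc = 7+7 = 14
r = 14+14 = 28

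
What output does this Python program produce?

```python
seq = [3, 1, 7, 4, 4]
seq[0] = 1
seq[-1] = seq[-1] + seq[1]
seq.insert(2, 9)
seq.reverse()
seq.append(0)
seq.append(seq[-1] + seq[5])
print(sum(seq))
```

28

seq[0] = 1 → [1, 1, 7, 4, 4]
seq[-1] = seq[-1]+seq[1] = 4+1 = 5 → [1, 1, 7, 4, 5]
insert 9 at 2 → [1, 1, 9, 7, 4, 5]
reverse → [5, 4, 7, 9, 1, 1]
append 0 → [5, 4, 7, 9, 1, 1, 0]
append seq[-1]+seq[5] = 0+1 = 1 → [5, 4, 7, 9, 1, 1, 0, 1]
sum = 28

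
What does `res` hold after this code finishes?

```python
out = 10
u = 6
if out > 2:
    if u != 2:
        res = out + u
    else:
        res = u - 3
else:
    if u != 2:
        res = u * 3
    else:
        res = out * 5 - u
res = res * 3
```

48

out=10, u=6
out > 2 is True; u != 2 is True
→ res = out + u = 16
res = 16*3 = 48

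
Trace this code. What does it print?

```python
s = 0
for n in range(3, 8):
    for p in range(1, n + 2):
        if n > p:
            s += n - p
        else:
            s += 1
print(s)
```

65

n=3,p=1: 3>1, s = 0+2 = 2
n=3,p=2: 3>2, s = 2+1 = 3
n=3,p=3: not 3>3, s = 3+1 = 4
n=3,p=4: not 3>4, s = 4+1 = 5
n=4,p=1: 4>1, s = 5+3 = 8
n=4,p=2: 4>2, s = 8+2 = 10
n=4,p=3: 4>3, s = 10+1 = 11
n=4,p=4: not 4>4, s = 11+1 = 12
n=4,p=5: not 4>5, s = 12+1 = 13
n=5,p=1: 5>1, s = 13+4 = 17
n=5,p=2: 5>2, s = 17+3 = 20
n=5,p=3: 5>3, s = 20+2 = 22
n=5,p=4: 5>4, s = 22+1 = 23
n=5,p=5: not 5>5, s = 23+1 = 24
n=5,p=6: not 5>6, s = 24+1 = 25
n=6,p=1: 6>1, s = 25+5 = 30
n=6,p=2: 6>2, s = 30+4 = 34
n=6,p=3: 6>3, s = 34+3 = 37
n=6,p=4: 6>4, s = 37+2 = 39
n=6,p=5: 6>5, s = 39+1 = 40
n=6,p=6: not 6>6, s = 40+1 = 41
n=6,p=7: not 6>7, s = 41+1 = 42
n=7,p=1: 7>1, s = 42+6 = 48
n=7,p=2: 7>2, s = 48+5 = 53
n=7,p=3: 7>3, s = 53+4 = 57
n=7,p=4: 7>4, s = 57+3 = 60
n=7,p=5: 7>5, s = 60+2 = 62
n=7,p=6: 7>6, s = 62+1 = 63
n=7,p=7: not 7>7, s = 63+1 = 64
n=7,p=8: not 7>8, s = 64+1 = 65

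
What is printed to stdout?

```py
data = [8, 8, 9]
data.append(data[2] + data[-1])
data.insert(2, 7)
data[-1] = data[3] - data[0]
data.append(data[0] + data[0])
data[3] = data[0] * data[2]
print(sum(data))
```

append data[2]+data[-1] = 9+9 = 18 → [8, 8, 9, 18]
insert 7 at 2 → [8, 8, 7, 9, 18]
data[-1] = data[3]-data[0] = 9-8 = 1 → [8, 8, 7, 9, 1]
append data[0]+data[0] = 8+8 = 16 → [8, 8, 7, 9, 1, 16]
data[3] = data[0]*data[2] = 8*7 = 56 → [8, 8, 7, 56, 1, 16]
sum = 96

96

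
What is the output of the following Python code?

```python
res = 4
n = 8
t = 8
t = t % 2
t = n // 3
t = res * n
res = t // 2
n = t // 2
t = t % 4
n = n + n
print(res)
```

16

t = 8%2 = 0
t = 8//3 = 2
t = 4*8 = 32
res = 32//2 = 16
n = 32//2 = 16
t = 32%4 = 0
n = 16+16 = 32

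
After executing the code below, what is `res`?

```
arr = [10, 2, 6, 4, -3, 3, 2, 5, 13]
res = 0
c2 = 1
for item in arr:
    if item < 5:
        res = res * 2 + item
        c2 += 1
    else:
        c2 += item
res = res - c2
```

item=10: not <5; c2=11
item=2: <5, res = 0*2+2 = 2; c2=12
item=6: not <5; c2=18
item=4: <5, res = 2*2+4 = 8; c2=19
item=-3: <5, res = 8*2+(-3) = 13; c2=20
item=3: <5, res = 13*2+3 = 29; c2=21
item=2: <5, res = 29*2+2 = 60; c2=22
item=5: not <5; c2=27
item=13: not <5; c2=40
res-c2 = 60-40 = 20

20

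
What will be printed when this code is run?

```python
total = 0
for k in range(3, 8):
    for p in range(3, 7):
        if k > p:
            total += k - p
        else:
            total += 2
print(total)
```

40

k=3,p=3: not 3>3, total = 0+2 = 2
k=3,p=4: not 3>4, total = 2+2 = 4
k=3,p=5: not 3>5, total = 4+2 = 6
k=3,p=6: not 3>6, total = 6+2 = 8
k=4,p=3: 4>3, total = 8+1 = 9
k=4,p=4: not 4>4, total = 9+2 = 11
k=4,p=5: not 4>5, total = 11+2 = 13
k=4,p=6: not 4>6, total = 13+2 = 15
k=5,p=3: 5>3, total = 15+2 = 17
k=5,p=4: 5>4, total = 17+1 = 18
k=5,p=5: not 5>5, total = 18+2 = 20
k=5,p=6: not 5>6, total = 20+2 = 22
k=6,p=3: 6>3, total = 22+3 = 25
k=6,p=4: 6>4, total = 25+2 = 27
k=6,p=5: 6>5, total = 27+1 = 28
k=6,p=6: not 6>6, total = 28+2 = 30
k=7,p=3: 7>3, total = 30+4 = 34
k=7,p=4: 7>4, total = 34+3 = 37
k=7,p=5: 7>5, total = 37+2 = 39
k=7,p=6: 7>6, total = 39+1 = 40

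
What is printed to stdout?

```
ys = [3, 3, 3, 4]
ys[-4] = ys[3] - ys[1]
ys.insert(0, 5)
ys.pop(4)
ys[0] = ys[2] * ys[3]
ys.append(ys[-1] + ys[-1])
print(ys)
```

[9, 1, 3, 3, 6]

ys[-4] = ys[3]-ys[1] = 4-3 = 1 → [1, 3, 3, 4]
insert 5 at 0 → [5, 1, 3, 3, 4]
pop(4) removes 4 → [5, 1, 3, 3]
ys[0] = ys[2]*ys[3] = 3*3 = 9 → [9, 1, 3, 3]
append ys[-1]+ys[-1] = 3+3 = 6 → [9, 1, 3, 3, 6]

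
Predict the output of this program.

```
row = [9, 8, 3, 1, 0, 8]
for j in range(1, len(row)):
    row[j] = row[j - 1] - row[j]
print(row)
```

[9, 1, -2, -3, -3, -11]

j=1: row[1] = 9-8 = 1 → [9, 1, 3, 1, 0, 8]
j=2: row[2] = 1-3 = -2 → [9, 1, -2, 1, 0, 8]
j=3: row[3] = (-2)-1 = -3 → [9, 1, -2, -3, 0, 8]
j=4: row[4] = (-3)-0 = -3 → [9, 1, -2, -3, -3, 8]
j=5: row[5] = (-3)-8 = -11 → [9, 1, -2, -3, -3, -11]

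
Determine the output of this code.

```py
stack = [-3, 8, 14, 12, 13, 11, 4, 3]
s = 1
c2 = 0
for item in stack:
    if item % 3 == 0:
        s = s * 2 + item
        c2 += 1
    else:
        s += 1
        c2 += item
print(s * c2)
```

item=-3: %3==0, s = 1*2+(-3) = -1; c2=1
item=8: not %3==0, s = (-1)+1 = 0; c2=9
item=14: not %3==0, s = 0+1 = 1; c2=23
item=12: %3==0, s = 1*2+12 = 14; c2=24
item=13: not %3==0, s = 14+1 = 15; c2=37
item=11: not %3==0, s = 15+1 = 16; c2=48
item=4: not %3==0, s = 16+1 = 17; c2=52
item=3: %3==0, s = 17*2+3 = 37; c2=53
s*c2 = 37*53 = 1961

1961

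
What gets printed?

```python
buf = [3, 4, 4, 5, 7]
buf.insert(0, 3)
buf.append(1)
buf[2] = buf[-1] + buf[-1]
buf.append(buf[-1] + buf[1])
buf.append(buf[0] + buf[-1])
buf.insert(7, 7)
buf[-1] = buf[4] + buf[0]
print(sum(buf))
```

44

insert 3 at 0 → [3, 3, 4, 4, 5, 7]
append 1 → [3, 3, 4, 4, 5, 7, 1]
buf[2] = buf[-1]+buf[-1] = 1+1 = 2 → [3, 3, 2, 4, 5, 7, 1]
append buf[-1]+buf[1] = 1+3 = 4 → [3, 3, 2, 4, 5, 7, 1, 4]
append buf[0]+buf[-1] = 3+4 = 7 → [3, 3, 2, 4, 5, 7, 1, 4, 7]
insert 7 at 7 → [3, 3, 2, 4, 5, 7, 1, 7, 4, 7]
buf[-1] = buf[4]+buf[0] = 5+3 = 8 → [3, 3, 2, 4, 5, 7, 1, 7, 4, 8]
sum = 44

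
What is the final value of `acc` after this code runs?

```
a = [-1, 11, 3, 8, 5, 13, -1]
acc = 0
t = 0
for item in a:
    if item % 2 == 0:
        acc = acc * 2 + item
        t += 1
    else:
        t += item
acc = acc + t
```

item=-1: not even; t=-1
item=11: not even; t=10
item=3: not even; t=13
item=8: even, acc = 0*2+8 = 8; t=14
item=5: not even; t=19
item=13: not even; t=32
item=-1: not even; t=31
acc+t = 8+31 = 39

39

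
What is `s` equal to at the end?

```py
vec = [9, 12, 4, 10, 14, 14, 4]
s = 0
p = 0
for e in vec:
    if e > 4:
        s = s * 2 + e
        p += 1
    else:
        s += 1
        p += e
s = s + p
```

344

e=9: >4, s = 0*2+9 = 9; p=1
e=12: >4, s = 9*2+12 = 30; p=2
e=4: not >4, s = 30+1 = 31; p=6
e=10: >4, s = 31*2+10 = 72; p=7
e=14: >4, s = 72*2+14 = 158; p=8
e=14: >4, s = 158*2+14 = 330; p=9
e=4: not >4, s = 330+1 = 331; p=13
s+p = 331+13 = 344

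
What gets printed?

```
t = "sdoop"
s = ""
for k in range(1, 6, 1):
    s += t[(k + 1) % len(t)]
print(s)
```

oopsd

k=1: add t[2]='o' → 'o'
k=2: add t[3]='o' → 'oo'
k=3: add t[4]='p' → 'oop'
k=4: add t[0]='s' → 'oops'
k=5: add t[1]='d' → 'oopsd'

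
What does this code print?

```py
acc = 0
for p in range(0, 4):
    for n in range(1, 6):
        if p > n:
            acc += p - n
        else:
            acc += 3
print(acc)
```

p=0,n=1: not 0>1, acc = 0+3 = 3
p=0,n=2: not 0>2, acc = 3+3 = 6
p=0,n=3: not 0>3, acc = 6+3 = 9
p=0,n=4: not 0>4, acc = 9+3 = 12
p=0,n=5: not 0>5, acc = 12+3 = 15
p=1,n=1: not 1>1, acc = 15+3 = 18
p=1,n=2: not 1>2, acc = 18+3 = 21
p=1,n=3: not 1>3, acc = 21+3 = 24
p=1,n=4: not 1>4, acc = 24+3 = 27
p=1,n=5: not 1>5, acc = 27+3 = 30
p=2,n=1: 2>1, acc = 30+1 = 31
p=2,n=2: not 2>2, acc = 31+3 = 34
p=2,n=3: not 2>3, acc = 34+3 = 37
p=2,n=4: not 2>4, acc = 37+3 = 40
p=2,n=5: not 2>5, acc = 40+3 = 43
p=3,n=1: 3>1, acc = 43+2 = 45
p=3,n=2: 3>2, acc = 45+1 = 46
p=3,n=3: not 3>3, acc = 46+3 = 49
p=3,n=4: not 3>4, acc = 49+3 = 52
p=3,n=5: not 3>5, acc = 52+3 = 55

55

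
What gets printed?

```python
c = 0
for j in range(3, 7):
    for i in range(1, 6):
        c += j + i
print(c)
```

150

j=3,i=1: c = 0+4 = 4
j=3,i=2: c = 4+5 = 9
j=3,i=3: c = 9+6 = 15
j=3,i=4: c = 15+7 = 22
j=3,i=5: c = 22+8 = 30
j=4,i=1: c = 30+5 = 35
j=4,i=2: c = 35+6 = 41
j=4,i=3: c = 41+7 = 48
j=4,i=4: c = 48+8 = 56
j=4,i=5: c = 56+9 = 65
j=5,i=1: c = 65+6 = 71
j=5,i=2: c = 71+7 = 78
j=5,i=3: c = 78+8 = 86
j=5,i=4: c = 86+9 = 95
j=5,i=5: c = 95+10 = 105
j=6,i=1: c = 105+7 = 112
j=6,i=2: c = 112+8 = 120
j=6,i=3: c = 120+9 = 129
j=6,i=4: c = 129+10 = 139
j=6,i=5: c = 139+11 = 150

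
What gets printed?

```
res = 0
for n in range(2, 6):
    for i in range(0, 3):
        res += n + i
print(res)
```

n=2,i=0: res = 0+2 = 2
n=2,i=1: res = 2+3 = 5
n=2,i=2: res = 5+4 = 9
n=3,i=0: res = 9+3 = 12
n=3,i=1: res = 12+4 = 16
n=3,i=2: res = 16+5 = 21
n=4,i=0: res = 21+4 = 25
n=4,i=1: res = 25+5 = 30
n=4,i=2: res = 30+6 = 36
n=5,i=0: res = 36+5 = 41
n=5,i=1: res = 41+6 = 47
n=5,i=2: res = 47+7 = 54

54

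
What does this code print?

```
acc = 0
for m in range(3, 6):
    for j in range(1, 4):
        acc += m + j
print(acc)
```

m=3,j=1: acc = 0+4 = 4
m=3,j=2: acc = 4+5 = 9
m=3,j=3: acc = 9+6 = 15
m=4,j=1: acc = 15+5 = 20
m=4,j=2: acc = 20+6 = 26
m=4,j=3: acc = 26+7 = 33
m=5,j=1: acc = 33+6 = 39
m=5,j=2: acc = 39+7 = 46
m=5,j=3: acc = 46+8 = 54

54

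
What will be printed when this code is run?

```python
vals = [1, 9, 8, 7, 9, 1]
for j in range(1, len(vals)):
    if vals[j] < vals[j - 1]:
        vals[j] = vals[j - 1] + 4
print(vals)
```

j=1: 9>=1, unchanged → [1, 9, 8, 7, 9, 1]
j=2: 8<9, vals[2] = 9+4 = 13 → [1, 9, 13, 7, 9, 1]
j=3: 7<13, vals[3] = 13+4 = 17 → [1, 9, 13, 17, 9, 1]
j=4: 9<17, vals[4] = 17+4 = 21 → [1, 9, 13, 17, 21, 1]
j=5: 1<21, vals[5] = 21+4 = 25 → [1, 9, 13, 17, 21, 25]

[1, 9, 13, 17, 21, 25]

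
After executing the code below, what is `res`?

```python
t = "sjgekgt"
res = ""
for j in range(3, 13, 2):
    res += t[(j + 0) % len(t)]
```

'egsgk'

j=3: add t[3]='e' → 'e'
j=5: add t[5]='g' → 'eg'
j=7: add t[0]='s' → 'egs'
j=9: add t[2]='g' → 'egsg'
j=11: add t[4]='k' → 'egsgk'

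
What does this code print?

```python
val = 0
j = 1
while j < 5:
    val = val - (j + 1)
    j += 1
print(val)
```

j=1: val = 0-2 = -2
j=2: val = (-2)-3 = -5
j=3: val = (-5)-4 = -9
j=4: val = (-9)-5 = -14

-14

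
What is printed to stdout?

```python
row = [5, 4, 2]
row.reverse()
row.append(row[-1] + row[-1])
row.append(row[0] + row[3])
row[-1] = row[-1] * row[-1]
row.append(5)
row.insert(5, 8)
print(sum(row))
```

178

reverse → [2, 4, 5]
append row[-1]+row[-1] = 5+5 = 10 → [2, 4, 5, 10]
append row[0]+row[3] = 2+10 = 12 → [2, 4, 5, 10, 12]
row[-1] = row[-1]*row[-1] = 12*12 = 144 → [2, 4, 5, 10, 144]
append 5 → [2, 4, 5, 10, 144, 5]
insert 8 at 5 → [2, 4, 5, 10, 144, 8, 5]
sum = 178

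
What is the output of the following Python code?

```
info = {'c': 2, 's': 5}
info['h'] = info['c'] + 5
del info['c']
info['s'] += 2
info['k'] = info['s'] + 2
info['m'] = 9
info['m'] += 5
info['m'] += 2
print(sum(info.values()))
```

info['h'] = info['c']+5 = 7 → {'c': 2, 's': 5, 'h': 7}
del 'c' → {'s': 5, 'h': 7}
info['s'] = 5+2 = 7 → {'s': 7, 'h': 7}
info['k'] = info['s']+2 = 9 → {'s': 7, 'h': 7, 'k': 9}
info['m'] = 9 → {'s': 7, 'h': 7, 'k': 9, 'm': 9}
info['m'] = 9+5 = 14 → {'s': 7, 'h': 7, 'k': 9, 'm': 14}
info['m'] = 14+2 = 16 → {'s': 7, 'h': 7, 'k': 9, 'm': 16}
sum of values = 39

39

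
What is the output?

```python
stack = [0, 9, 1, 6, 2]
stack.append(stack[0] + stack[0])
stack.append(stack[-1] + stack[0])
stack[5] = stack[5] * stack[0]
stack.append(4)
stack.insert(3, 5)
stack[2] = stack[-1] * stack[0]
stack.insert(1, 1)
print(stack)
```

append stack[0]+stack[0] = 0+0 = 0 → [0, 9, 1, 6, 2, 0]
append stack[-1]+stack[0] = 0+0 = 0 → [0, 9, 1, 6, 2, 0, 0]
stack[5] = stack[5]*stack[0] = 0*0 = 0 → [0, 9, 1, 6, 2, 0, 0]
append 4 → [0, 9, 1, 6, 2, 0, 0, 4]
insert 5 at 3 → [0, 9, 1, 5, 6, 2, 0, 0, 4]
stack[2] = stack[-1]*stack[0] = 4*0 = 0 → [0, 9, 0, 5, 6, 2, 0, 0, 4]
insert 1 at 1 → [0, 1, 9, 0, 5, 6, 2, 0, 0, 4]

[0, 1, 9, 0, 5, 6, 2, 0, 0, 4]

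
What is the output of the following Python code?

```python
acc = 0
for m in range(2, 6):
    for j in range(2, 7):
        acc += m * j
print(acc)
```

m=2,j=2: acc = 0+4 = 4
m=2,j=3: acc = 4+6 = 10
m=2,j=4: acc = 10+8 = 18
m=2,j=5: acc = 18+10 = 28
m=2,j=6: acc = 28+12 = 40
m=3,j=2: acc = 40+6 = 46
m=3,j=3: acc = 46+9 = 55
m=3,j=4: acc = 55+12 = 67
m=3,j=5: acc = 67+15 = 82
m=3,j=6: acc = 82+18 = 100
m=4,j=2: acc = 100+8 = 108
m=4,j=3: acc = 108+12 = 120
m=4,j=4: acc = 120+16 = 136
m=4,j=5: acc = 136+20 = 156
m=4,j=6: acc = 156+24 = 180
m=5,j=2: acc = 180+10 = 190
m=5,j=3: acc = 190+15 = 205
m=5,j=4: acc = 205+20 = 225
m=5,j=5: acc = 225+25 = 250
m=5,j=6: acc = 250+30 = 280

280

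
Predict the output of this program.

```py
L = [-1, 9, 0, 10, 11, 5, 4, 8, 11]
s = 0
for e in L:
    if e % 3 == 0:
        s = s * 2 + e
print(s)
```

e=-1: not %3==0
e=9: %3==0, s = 0*2+9 = 9
e=0: %3==0, s = 9*2+0 = 18
e=10: not %3==0
e=11: not %3==0
e=5: not %3==0
e=4: not %3==0
e=8: not %3==0
e=11: not %3==0

18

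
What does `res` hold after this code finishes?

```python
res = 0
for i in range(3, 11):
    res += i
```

i=3: res = 0+3 = 3
i=4: res = 3+4 = 7
i=5: res = 7+5 = 12
i=6: res = 12+6 = 18
i=7: res = 18+7 = 25
i=8: res = 25+8 = 33
i=9: res = 33+9 = 42
i=10: res = 42+10 = 52

52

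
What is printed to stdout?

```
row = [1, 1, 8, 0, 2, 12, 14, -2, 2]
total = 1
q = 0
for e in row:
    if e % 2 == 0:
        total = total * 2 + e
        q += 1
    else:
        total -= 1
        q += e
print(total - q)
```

557

e=1: not even, total = 1-1 = 0; q=1
e=1: not even, total = 0-1 = -1; q=2
e=8: even, total = (-1)*2+8 = 6; q=3
e=0: even, total = 6*2+0 = 12; q=4
e=2: even, total = 12*2+2 = 26; q=5
e=12: even, total = 26*2+12 = 64; q=6
e=14: even, total = 64*2+14 = 142; q=7
e=-2: even, total = 142*2+(-2) = 282; q=8
e=2: even, total = 282*2+2 = 566; q=9
total-q = 566-9 = 557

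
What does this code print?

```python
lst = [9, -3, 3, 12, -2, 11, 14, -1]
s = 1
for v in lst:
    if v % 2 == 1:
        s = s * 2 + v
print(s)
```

v=9: odd, s = 1*2+9 = 11
v=-3: odd, s = 11*2+(-3) = 19
v=3: odd, s = 19*2+3 = 41
v=12: not odd
v=-2: not odd
v=11: odd, s = 41*2+11 = 93
v=14: not odd
v=-1: odd, s = 93*2+(-1) = 185

185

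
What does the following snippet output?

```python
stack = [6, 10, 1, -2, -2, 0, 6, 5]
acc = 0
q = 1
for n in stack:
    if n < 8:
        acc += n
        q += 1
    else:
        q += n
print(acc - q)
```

n=6: <8, acc = 0+6 = 6; q=2
n=10: not <8; q=12
n=1: <8, acc = 6+1 = 7; q=13
n=-2: <8, acc = 7+(-2) = 5; q=14
n=-2: <8, acc = 5+(-2) = 3; q=15
n=0: <8, acc = 3+0 = 3; q=16
n=6: <8, acc = 3+6 = 9; q=17
n=5: <8, acc = 9+5 = 14; q=18
acc-q = 14-18 = -4

-4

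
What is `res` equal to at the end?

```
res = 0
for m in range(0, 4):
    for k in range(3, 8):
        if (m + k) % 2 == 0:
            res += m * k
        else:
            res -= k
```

m=0,k=3: odd sum, res = 0-3 = -3
m=0,k=4: even sum, res = (-3)+0 = -3
m=0,k=5: odd sum, res = (-3)-5 = -8
m=0,k=6: even sum, res = (-8)+0 = -8
m=0,k=7: odd sum, res = (-8)-7 = -15
m=1,k=3: even sum, res = (-15)+3 = -12
m=1,k=4: odd sum, res = (-12)-4 = -16
m=1,k=5: even sum, res = (-16)+5 = -11
m=1,k=6: odd sum, res = (-11)-6 = -17
m=1,k=7: even sum, res = (-17)+7 = -10
m=2,k=3: odd sum, res = (-10)-3 = -13
m=2,k=4: even sum, res = (-13)+8 = -5
m=2,k=5: odd sum, res = (-5)-5 = -10
m=2,k=6: even sum, res = (-10)+12 = 2
m=2,k=7: odd sum, res = 2-7 = -5
m=3,k=3: even sum, res = (-5)+9 = 4
m=3,k=4: odd sum, res = 4-4 = 0
m=3,k=5: even sum, res = 0+15 = 15
m=3,k=6: odd sum, res = 15-6 = 9
m=3,k=7: even sum, res = 9+21 = 30

30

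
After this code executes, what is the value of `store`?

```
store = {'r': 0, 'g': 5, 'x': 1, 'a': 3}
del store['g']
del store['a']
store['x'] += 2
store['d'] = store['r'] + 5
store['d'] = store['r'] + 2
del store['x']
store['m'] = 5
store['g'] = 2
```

del 'g' → {'r': 0, 'x': 1, 'a': 3}
del 'a' → {'r': 0, 'x': 1}
store['x'] = 1+2 = 3 → {'r': 0, 'x': 3}
store['d'] = store['r']+5 = 5 → {'r': 0, 'x': 3, 'd': 5}
store['d'] = store['r']+2 = 2 → {'r': 0, 'x': 3, 'd': 2}
del 'x' → {'r': 0, 'd': 2}
store['m'] = 5 → {'r': 0, 'd': 2, 'm': 5}
store['g'] = 2 → {'r': 0, 'd': 2, 'm': 5, 'g': 2}

{'r': 0, 'd': 2, 'm': 5, 'g': 2}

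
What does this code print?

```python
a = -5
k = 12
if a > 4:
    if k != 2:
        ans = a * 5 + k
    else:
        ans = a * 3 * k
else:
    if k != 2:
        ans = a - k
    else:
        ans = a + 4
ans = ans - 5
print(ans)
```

-22

a=-5, k=12
a > 4 is False; k != 2 is True
→ ans = a - k = -17
ans = (-17)-5 = -22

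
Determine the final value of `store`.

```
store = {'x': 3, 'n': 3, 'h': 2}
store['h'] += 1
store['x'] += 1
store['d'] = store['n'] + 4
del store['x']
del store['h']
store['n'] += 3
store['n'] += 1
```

store['h'] = 2+1 = 3 → {'x': 3, 'n': 3, 'h': 3}
store['x'] = 3+1 = 4 → {'x': 4, 'n': 3, 'h': 3}
store['d'] = store['n']+4 = 7 → {'x': 4, 'n': 3, 'h': 3, 'd': 7}
del 'x' → {'n': 3, 'h': 3, 'd': 7}
del 'h' → {'n': 3, 'd': 7}
store['n'] = 3+3 = 6 → {'n': 6, 'd': 7}
store['n'] = 6+1 = 7 → {'n': 7, 'd': 7}

{'n': 7, 'd': 7}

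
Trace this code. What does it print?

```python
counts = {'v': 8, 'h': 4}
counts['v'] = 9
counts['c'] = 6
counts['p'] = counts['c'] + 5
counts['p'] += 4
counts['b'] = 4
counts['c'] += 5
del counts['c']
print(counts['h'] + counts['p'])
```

19

counts['v'] = 9 → {'v': 9, 'h': 4}
counts['c'] = 6 → {'v': 9, 'h': 4, 'c': 6}
counts['p'] = counts['c']+5 = 11 → {'v': 9, 'h': 4, 'c': 6, 'p': 11}
counts['p'] = 11+4 = 15 → {'v': 9, 'h': 4, 'c': 6, 'p': 15}
counts['b'] = 4 → {'v': 9, 'h': 4, 'c': 6, 'p': 15, 'b': 4}
counts['c'] = 6+5 = 11 → {'v': 9, 'h': 4, 'c': 11, 'p': 15, 'b': 4}
del 'c' → {'v': 9, 'h': 4, 'p': 15, 'b': 4}
counts['h']+counts['p'] = 4+15 = 19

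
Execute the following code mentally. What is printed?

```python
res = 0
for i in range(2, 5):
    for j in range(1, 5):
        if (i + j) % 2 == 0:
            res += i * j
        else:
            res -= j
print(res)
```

i=2,j=1: odd sum, res = 0-1 = -1
i=2,j=2: even sum, res = (-1)+4 = 3
i=2,j=3: odd sum, res = 3-3 = 0
i=2,j=4: even sum, res = 0+8 = 8
i=3,j=1: even sum, res = 8+3 = 11
i=3,j=2: odd sum, res = 11-2 = 9
i=3,j=3: even sum, res = 9+9 = 18
i=3,j=4: odd sum, res = 18-4 = 14
i=4,j=1: odd sum, res = 14-1 = 13
i=4,j=2: even sum, res = 13+8 = 21
i=4,j=3: odd sum, res = 21-3 = 18
i=4,j=4: even sum, res = 18+16 = 34

34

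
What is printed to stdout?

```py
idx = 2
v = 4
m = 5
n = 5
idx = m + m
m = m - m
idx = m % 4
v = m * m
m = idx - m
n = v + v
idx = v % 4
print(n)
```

0

idx = 5+5 = 10
m = 5-5 = 0
idx = 0%4 = 0
v = 0*0 = 0
m = 0-0 = 0
n = 0+0 = 0
idx = 0%4 = 0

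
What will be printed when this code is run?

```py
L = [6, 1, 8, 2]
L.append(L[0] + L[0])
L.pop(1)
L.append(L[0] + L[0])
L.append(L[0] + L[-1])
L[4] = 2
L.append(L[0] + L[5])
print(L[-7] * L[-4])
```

append L[0]+L[0] = 6+6 = 12 → [6, 1, 8, 2, 12]
pop(1) removes 1 → [6, 8, 2, 12]
append L[0]+L[0] = 6+6 = 12 → [6, 8, 2, 12, 12]
append L[0]+L[-1] = 6+12 = 18 → [6, 8, 2, 12, 12, 18]
L[4] = 2 → [6, 8, 2, 12, 2, 18]
append L[0]+L[5] = 6+18 = 24 → [6, 8, 2, 12, 2, 18, 24]
L[-7]*L[-4] = 6*12 = 72

72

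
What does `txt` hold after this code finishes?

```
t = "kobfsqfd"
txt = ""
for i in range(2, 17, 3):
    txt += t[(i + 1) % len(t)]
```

i=2: add t[3]='f' → 'f'
i=5: add t[6]='f' → 'ff'
i=8: add t[1]='o' → 'ffo'
i=11: add t[4]='s' → 'ffos'
i=14: add t[7]='d' → 'ffosd'

'ffosd'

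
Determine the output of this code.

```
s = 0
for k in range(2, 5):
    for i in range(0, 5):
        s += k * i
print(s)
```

90

k=2,i=0: s = 0+0 = 0
k=2,i=1: s = 0+2 = 2
k=2,i=2: s = 2+4 = 6
k=2,i=3: s = 6+6 = 12
k=2,i=4: s = 12+8 = 20
k=3,i=0: s = 20+0 = 20
k=3,i=1: s = 20+3 = 23
k=3,i=2: s = 23+6 = 29
k=3,i=3: s = 29+9 = 38
k=3,i=4: s = 38+12 = 50
k=4,i=0: s = 50+0 = 50
k=4,i=1: s = 50+4 = 54
k=4,i=2: s = 54+8 = 62
k=4,i=3: s = 62+12 = 74
k=4,i=4: s = 74+16 = 90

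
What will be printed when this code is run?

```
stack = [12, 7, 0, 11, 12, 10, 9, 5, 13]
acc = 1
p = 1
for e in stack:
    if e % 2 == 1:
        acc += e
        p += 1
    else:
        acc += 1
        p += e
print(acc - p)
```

10

e=12: not odd, acc = 1+1 = 2; p=13
e=7: odd, acc = 2+7 = 9; p=14
e=0: not odd, acc = 9+1 = 10; p=14
e=11: odd, acc = 10+11 = 21; p=15
e=12: not odd, acc = 21+1 = 22; p=27
e=10: not odd, acc = 22+1 = 23; p=37
e=9: odd, acc = 23+9 = 32; p=38
e=5: odd, acc = 32+5 = 37; p=39
e=13: odd, acc = 37+13 = 50; p=40
acc-p = 50-40 = 10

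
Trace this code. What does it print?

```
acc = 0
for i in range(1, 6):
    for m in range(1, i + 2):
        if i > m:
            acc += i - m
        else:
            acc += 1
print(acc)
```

i=1,m=1: not 1>1, acc = 0+1 = 1
i=1,m=2: not 1>2, acc = 1+1 = 2
i=2,m=1: 2>1, acc = 2+1 = 3
i=2,m=2: not 2>2, acc = 3+1 = 4
i=2,m=3: not 2>3, acc = 4+1 = 5
i=3,m=1: 3>1, acc = 5+2 = 7
i=3,m=2: 3>2, acc = 7+1 = 8
i=3,m=3: not 3>3, acc = 8+1 = 9
i=3,m=4: not 3>4, acc = 9+1 = 10
i=4,m=1: 4>1, acc = 10+3 = 13
i=4,m=2: 4>2, acc = 13+2 = 15
i=4,m=3: 4>3, acc = 15+1 = 16
i=4,m=4: not 4>4, acc = 16+1 = 17
i=4,m=5: not 4>5, acc = 17+1 = 18
i=5,m=1: 5>1, acc = 18+4 = 22
i=5,m=2: 5>2, acc = 22+3 = 25
i=5,m=3: 5>3, acc = 25+2 = 27
i=5,m=4: 5>4, acc = 27+1 = 28
i=5,m=5: not 5>5, acc = 28+1 = 29
i=5,m=6: not 5>6, acc = 29+1 = 30

30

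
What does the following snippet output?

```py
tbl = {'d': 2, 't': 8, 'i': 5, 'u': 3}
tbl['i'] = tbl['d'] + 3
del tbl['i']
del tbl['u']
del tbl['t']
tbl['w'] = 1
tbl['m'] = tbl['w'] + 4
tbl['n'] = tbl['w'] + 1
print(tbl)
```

tbl['i'] = tbl['d']+3 = 5 → {'d': 2, 't': 8, 'i': 5, 'u': 3}
del 'i' → {'d': 2, 't': 8, 'u': 3}
del 'u' → {'d': 2, 't': 8}
del 't' → {'d': 2}
tbl['w'] = 1 → {'d': 2, 'w': 1}
tbl['m'] = tbl['w']+4 = 5 → {'d': 2, 'w': 1, 'm': 5}
tbl['n'] = tbl['w']+1 = 2 → {'d': 2, 'w': 1, 'm': 5, 'n': 2}

{'d': 2, 'w': 1, 'm': 5, 'n': 2}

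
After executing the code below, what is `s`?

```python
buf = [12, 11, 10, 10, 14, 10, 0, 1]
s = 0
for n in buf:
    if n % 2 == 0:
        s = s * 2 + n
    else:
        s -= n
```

347

n=12: even, s = 0*2+12 = 12
n=11: not even, s = 12-11 = 1
n=10: even, s = 1*2+10 = 12
n=10: even, s = 12*2+10 = 34
n=14: even, s = 34*2+14 = 82
n=10: even, s = 82*2+10 = 174
n=0: even, s = 174*2+0 = 348
n=1: not even, s = 348-1 = 347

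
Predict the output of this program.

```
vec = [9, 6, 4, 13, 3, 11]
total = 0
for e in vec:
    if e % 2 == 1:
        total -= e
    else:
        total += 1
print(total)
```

e=9: odd, total = 0-9 = -9
e=6: not odd, total = (-9)+1 = -8
e=4: not odd, total = (-8)+1 = -7
e=13: odd, total = (-7)-13 = -20
e=3: odd, total = (-20)-3 = -23
e=11: odd, total = (-23)-11 = -34

-34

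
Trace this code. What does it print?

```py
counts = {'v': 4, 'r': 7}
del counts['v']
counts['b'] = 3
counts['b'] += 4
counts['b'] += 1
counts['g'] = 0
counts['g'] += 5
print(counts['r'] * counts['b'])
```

del 'v' → {'r': 7}
counts['b'] = 3 → {'r': 7, 'b': 3}
counts['b'] = 3+4 = 7 → {'r': 7, 'b': 7}
counts['b'] = 7+1 = 8 → {'r': 7, 'b': 8}
counts['g'] = 0 → {'r': 7, 'b': 8, 'g': 0}
counts['g'] = 0+5 = 5 → {'r': 7, 'b': 8, 'g': 5}
counts['r']*counts['b'] = 7*8 = 56

56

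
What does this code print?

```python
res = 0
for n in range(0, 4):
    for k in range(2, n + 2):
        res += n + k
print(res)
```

30

n=1,k=2: res = 0+3 = 3
n=2,k=2: res = 3+4 = 7
n=2,k=3: res = 7+5 = 12
n=3,k=2: res = 12+5 = 17
n=3,k=3: res = 17+6 = 23
n=3,k=4: res = 23+7 = 30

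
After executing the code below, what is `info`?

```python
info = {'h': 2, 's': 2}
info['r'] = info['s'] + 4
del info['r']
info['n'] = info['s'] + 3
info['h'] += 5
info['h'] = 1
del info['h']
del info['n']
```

{'s': 2}

info['r'] = info['s']+4 = 6 → {'h': 2, 's': 2, 'r': 6}
del 'r' → {'h': 2, 's': 2}
info['n'] = info['s']+3 = 5 → {'h': 2, 's': 2, 'n': 5}
info['h'] = 2+5 = 7 → {'h': 7, 's': 2, 'n': 5}
info['h'] = 1 → {'h': 1, 's': 2, 'n': 5}
del 'h' → {'s': 2, 'n': 5}
del 'n' → {'s': 2}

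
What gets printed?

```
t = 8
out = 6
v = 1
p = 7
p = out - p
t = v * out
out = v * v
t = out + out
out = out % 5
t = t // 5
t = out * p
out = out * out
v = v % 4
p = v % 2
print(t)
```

p = 6-7 = -1
t = 1*6 = 6
out = 1*1 = 1
t = 1+1 = 2
out = 1%5 = 1
t = 2//5 = 0
t = 1*(-1) = -1
out = 1*1 = 1
v = 1%4 = 1
p = 1%2 = 1

-1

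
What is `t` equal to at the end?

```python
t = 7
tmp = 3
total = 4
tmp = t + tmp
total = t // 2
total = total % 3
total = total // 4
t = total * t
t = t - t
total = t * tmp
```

0

tmp = 7+3 = 10
total = 7//2 = 3
total = 3%3 = 0
total = 0//4 = 0
t = 0*7 = 0
t = 0-0 = 0
total = 0*10 = 0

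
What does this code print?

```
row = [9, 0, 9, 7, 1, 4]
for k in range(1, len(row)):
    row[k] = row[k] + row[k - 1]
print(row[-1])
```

k=1: row[1] = 0+9 = 9 → [9, 9, 9, 7, 1, 4]
k=2: row[2] = 9+9 = 18 → [9, 9, 18, 7, 1, 4]
k=3: row[3] = 7+18 = 25 → [9, 9, 18, 25, 1, 4]
k=4: row[4] = 1+25 = 26 → [9, 9, 18, 25, 26, 4]
k=5: row[5] = 4+26 = 30 → [9, 9, 18, 25, 26, 30]

30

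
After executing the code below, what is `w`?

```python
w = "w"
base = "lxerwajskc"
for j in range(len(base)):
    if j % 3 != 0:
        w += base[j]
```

j=0: skip
j=1: add 'x' → 'wx'
j=2: add 'e' → 'wxe'
j=3: skip
j=4: add 'w' → 'wxew'
j=5: add 'a' → 'wxewa'
j=6: skip
j=7: add 's' → 'wxewas'
j=8: add 'k' → 'wxewask'
j=9: skip

'wxewask'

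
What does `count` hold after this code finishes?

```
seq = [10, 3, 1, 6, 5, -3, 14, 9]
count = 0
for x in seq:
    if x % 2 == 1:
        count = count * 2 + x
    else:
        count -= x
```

-317

x=10: not odd, count = 0-10 = -10
x=3: odd, count = (-10)*2+3 = -17
x=1: odd, count = (-17)*2+1 = -33
x=6: not odd, count = (-33)-6 = -39
x=5: odd, count = (-39)*2+5 = -73
x=-3: odd, count = (-73)*2+(-3) = -149
x=14: not odd, count = (-149)-14 = -163
x=9: odd, count = (-163)*2+9 = -317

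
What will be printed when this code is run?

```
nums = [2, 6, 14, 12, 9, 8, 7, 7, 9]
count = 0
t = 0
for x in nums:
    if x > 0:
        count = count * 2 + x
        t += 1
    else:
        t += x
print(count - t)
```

x=2: >0, count = 0*2+2 = 2; t=1
x=6: >0, count = 2*2+6 = 10; t=2
x=14: >0, count = 10*2+14 = 34; t=3
x=12: >0, count = 34*2+12 = 80; t=4
x=9: >0, count = 80*2+9 = 169; t=5
x=8: >0, count = 169*2+8 = 346; t=6
x=7: >0, count = 346*2+7 = 699; t=7
x=7: >0, count = 699*2+7 = 1405; t=8
x=9: >0, count = 1405*2+9 = 2819; t=9
count-t = 2819-9 = 2810

2810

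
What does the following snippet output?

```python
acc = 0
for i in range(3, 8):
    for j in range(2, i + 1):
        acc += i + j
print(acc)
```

i=3,j=2: acc = 0+5 = 5
i=3,j=3: acc = 5+6 = 11
i=4,j=2: acc = 11+6 = 17
i=4,j=3: acc = 17+7 = 24
i=4,j=4: acc = 24+8 = 32
i=5,j=2: acc = 32+7 = 39
i=5,j=3: acc = 39+8 = 47
i=5,j=4: acc = 47+9 = 56
i=5,j=5: acc = 56+10 = 66
i=6,j=2: acc = 66+8 = 74
i=6,j=3: acc = 74+9 = 83
i=6,j=4: acc = 83+10 = 93
i=6,j=5: acc = 93+11 = 104
i=6,j=6: acc = 104+12 = 116
i=7,j=2: acc = 116+9 = 125
i=7,j=3: acc = 125+10 = 135
i=7,j=4: acc = 135+11 = 146
i=7,j=5: acc = 146+12 = 158
i=7,j=6: acc = 158+13 = 171
i=7,j=7: acc = 171+14 = 185

185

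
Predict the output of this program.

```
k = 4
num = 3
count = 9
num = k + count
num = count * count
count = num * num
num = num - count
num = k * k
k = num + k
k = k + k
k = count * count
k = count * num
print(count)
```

num = 4+9 = 13
num = 9*9 = 81
count = 81*81 = 6561
num = 81-6561 = -6480
num = 4*4 = 16
k = 16+4 = 20
k = 20+20 = 40
k = 6561*6561 = 43046721
k = 6561*16 = 104976

6561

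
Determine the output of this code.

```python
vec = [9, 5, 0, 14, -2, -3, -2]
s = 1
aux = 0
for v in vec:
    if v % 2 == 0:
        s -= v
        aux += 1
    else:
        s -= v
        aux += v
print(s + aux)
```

v=9: not even, s = 1-9 = -8; aux=9
v=5: not even, s = (-8)-5 = -13; aux=14
v=0: even, s = (-13)-0 = -13; aux=15
v=14: even, s = (-13)-14 = -27; aux=16
v=-2: even, s = (-27)-(-2) = -25; aux=17
v=-3: not even, s = (-25)-(-3) = -22; aux=14
v=-2: even, s = (-22)-(-2) = -20; aux=15
s+aux = (-20)+15 = -5

-5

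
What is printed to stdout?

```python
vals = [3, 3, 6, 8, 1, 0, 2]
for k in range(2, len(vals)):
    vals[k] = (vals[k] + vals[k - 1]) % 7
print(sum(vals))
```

25

k=2: vals[2] = (6+3)%7 = 2 → [3, 3, 2, 8, 1, 0, 2]
k=3: vals[3] = (8+2)%7 = 3 → [3, 3, 2, 3, 1, 0, 2]
k=4: vals[4] = (1+3)%7 = 4 → [3, 3, 2, 3, 4, 0, 2]
k=5: vals[5] = (0+4)%7 = 4 → [3, 3, 2, 3, 4, 4, 2]
k=6: vals[6] = (2+4)%7 = 6 → [3, 3, 2, 3, 4, 4, 6]
sum = 25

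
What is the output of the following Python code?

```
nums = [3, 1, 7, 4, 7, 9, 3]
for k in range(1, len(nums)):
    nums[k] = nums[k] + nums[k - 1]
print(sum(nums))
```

120

k=1: nums[1] = 1+3 = 4 → [3, 4, 7, 4, 7, 9, 3]
k=2: nums[2] = 7+4 = 11 → [3, 4, 11, 4, 7, 9, 3]
k=3: nums[3] = 4+11 = 15 → [3, 4, 11, 15, 7, 9, 3]
k=4: nums[4] = 7+15 = 22 → [3, 4, 11, 15, 22, 9, 3]
k=5: nums[5] = 9+22 = 31 → [3, 4, 11, 15, 22, 31, 3]
k=6: nums[6] = 3+31 = 34 → [3, 4, 11, 15, 22, 31, 34]
sum = 120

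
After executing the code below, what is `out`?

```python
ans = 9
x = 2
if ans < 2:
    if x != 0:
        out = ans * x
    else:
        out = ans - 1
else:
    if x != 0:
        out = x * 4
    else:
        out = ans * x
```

ans=9, x=2
ans < 2 is False; x != 0 is True
→ out = x * 4 = 8

8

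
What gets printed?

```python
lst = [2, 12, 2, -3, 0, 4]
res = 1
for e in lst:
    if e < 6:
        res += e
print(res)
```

e=2: <6, res = 1+2 = 3
e=12: not <6
e=2: <6, res = 3+2 = 5
e=-3: <6, res = 5+(-3) = 2
e=0: <6, res = 2+0 = 2
e=4: <6, res = 2+4 = 6

6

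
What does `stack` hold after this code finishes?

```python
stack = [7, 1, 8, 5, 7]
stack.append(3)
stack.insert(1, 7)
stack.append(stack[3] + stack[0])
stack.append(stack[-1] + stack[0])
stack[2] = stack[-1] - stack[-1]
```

[7, 7, 0, 8, 5, 7, 3, 15, 22]

append 3 → [7, 1, 8, 5, 7, 3]
insert 7 at 1 → [7, 7, 1, 8, 5, 7, 3]
append stack[3]+stack[0] = 8+7 = 15 → [7, 7, 1, 8, 5, 7, 3, 15]
append stack[-1]+stack[0] = 15+7 = 22 → [7, 7, 1, 8, 5, 7, 3, 15, 22]
stack[2] = stack[-1]-stack[-1] = 22-22 = 0 → [7, 7, 0, 8, 5, 7, 3, 15, 22]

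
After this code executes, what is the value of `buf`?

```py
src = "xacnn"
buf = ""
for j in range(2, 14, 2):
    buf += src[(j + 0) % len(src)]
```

j=2: add src[2]='c' → 'c'
j=4: add src[4]='n' → 'cn'
j=6: add src[1]='a' → 'cna'
j=8: add src[3]='n' → 'cnan'
j=10: add src[0]='x' → 'cnanx'
j=12: add src[2]='c' → 'cnanxc'

'cnanxc'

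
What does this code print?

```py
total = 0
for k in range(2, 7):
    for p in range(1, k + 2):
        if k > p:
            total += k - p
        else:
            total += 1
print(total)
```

k=2,p=1: 2>1, total = 0+1 = 1
k=2,p=2: not 2>2, total = 1+1 = 2
k=2,p=3: not 2>3, total = 2+1 = 3
k=3,p=1: 3>1, total = 3+2 = 5
k=3,p=2: 3>2, total = 5+1 = 6
k=3,p=3: not 3>3, total = 6+1 = 7
k=3,p=4: not 3>4, total = 7+1 = 8
k=4,p=1: 4>1, total = 8+3 = 11
k=4,p=2: 4>2, total = 11+2 = 13
k=4,p=3: 4>3, total = 13+1 = 14
k=4,p=4: not 4>4, total = 14+1 = 15
k=4,p=5: not 4>5, total = 15+1 = 16
k=5,p=1: 5>1, total = 16+4 = 20
k=5,p=2: 5>2, total = 20+3 = 23
k=5,p=3: 5>3, total = 23+2 = 25
k=5,p=4: 5>4, total = 25+1 = 26
k=5,p=5: not 5>5, total = 26+1 = 27
k=5,p=6: not 5>6, total = 27+1 = 28
k=6,p=1: 6>1, total = 28+5 = 33
k=6,p=2: 6>2, total = 33+4 = 37
k=6,p=3: 6>3, total = 37+3 = 40
k=6,p=4: 6>4, total = 40+2 = 42
k=6,p=5: 6>5, total = 42+1 = 43
k=6,p=6: not 6>6, total = 43+1 = 44
k=6,p=7: not 6>7, total = 44+1 = 45

45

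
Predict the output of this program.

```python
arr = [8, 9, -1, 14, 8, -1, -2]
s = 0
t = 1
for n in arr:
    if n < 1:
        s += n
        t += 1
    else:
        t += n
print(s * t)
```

-172

n=8: not <1; t=9
n=9: not <1; t=18
n=-1: <1, s = 0+(-1) = -1; t=19
n=14: not <1; t=33
n=8: not <1; t=41
n=-1: <1, s = (-1)+(-1) = -2; t=42
n=-2: <1, s = (-2)+(-2) = -4; t=43
s*t = (-4)*43 = -172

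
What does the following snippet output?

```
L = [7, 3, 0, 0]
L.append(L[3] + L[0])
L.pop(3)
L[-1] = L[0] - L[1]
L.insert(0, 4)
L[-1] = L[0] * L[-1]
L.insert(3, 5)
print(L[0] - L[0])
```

append L[3]+L[0] = 0+7 = 7 → [7, 3, 0, 0, 7]
pop(3) removes 0 → [7, 3, 0, 7]
L[-1] = L[0]-L[1] = 7-3 = 4 → [7, 3, 0, 4]
insert 4 at 0 → [4, 7, 3, 0, 4]
L[-1] = L[0]*L[-1] = 4*4 = 16 → [4, 7, 3, 0, 16]
insert 5 at 3 → [4, 7, 3, 5, 0, 16]
L[0]-L[0] = 4-4 = 0

0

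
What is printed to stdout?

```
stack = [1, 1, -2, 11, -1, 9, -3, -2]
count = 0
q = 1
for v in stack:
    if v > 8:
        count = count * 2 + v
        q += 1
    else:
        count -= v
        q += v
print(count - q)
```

v=1: not >8, count = 0-1 = -1; q=2
v=1: not >8, count = (-1)-1 = -2; q=3
v=-2: not >8, count = (-2)-(-2) = 0; q=1
v=11: >8, count = 0*2+11 = 11; q=2
v=-1: not >8, count = 11-(-1) = 12; q=1
v=9: >8, count = 12*2+9 = 33; q=2
v=-3: not >8, count = 33-(-3) = 36; q=-1
v=-2: not >8, count = 36-(-2) = 38; q=-3
count-q = 38-(-3) = 41

41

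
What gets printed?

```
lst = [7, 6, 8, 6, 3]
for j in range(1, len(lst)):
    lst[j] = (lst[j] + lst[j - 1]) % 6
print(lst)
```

j=1: lst[1] = (6+7)%6 = 1 → [7, 1, 8, 6, 3]
j=2: lst[2] = (8+1)%6 = 3 → [7, 1, 3, 6, 3]
j=3: lst[3] = (6+3)%6 = 3 → [7, 1, 3, 3, 3]
j=4: lst[4] = (3+3)%6 = 0 → [7, 1, 3, 3, 0]

[7, 1, 3, 3, 0]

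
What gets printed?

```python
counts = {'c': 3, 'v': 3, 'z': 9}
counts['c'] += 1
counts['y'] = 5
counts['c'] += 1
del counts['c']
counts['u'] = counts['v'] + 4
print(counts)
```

{'v': 3, 'z': 9, 'y': 5, 'u': 7}

counts['c'] = 3+1 = 4 → {'c': 4, 'v': 3, 'z': 9}
counts['y'] = 5 → {'c': 4, 'v': 3, 'z': 9, 'y': 5}
counts['c'] = 4+1 = 5 → {'c': 5, 'v': 3, 'z': 9, 'y': 5}
del 'c' → {'v': 3, 'z': 9, 'y': 5}
counts['u'] = counts['v']+4 = 7 → {'v': 3, 'z': 9, 'y': 5, 'u': 7}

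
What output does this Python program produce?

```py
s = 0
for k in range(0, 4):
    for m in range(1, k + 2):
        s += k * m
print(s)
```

45

k=0,m=1: s = 0+0 = 0
k=1,m=1: s = 0+1 = 1
k=1,m=2: s = 1+2 = 3
k=2,m=1: s = 3+2 = 5
k=2,m=2: s = 5+4 = 9
k=2,m=3: s = 9+6 = 15
k=3,m=1: s = 15+3 = 18
k=3,m=2: s = 18+6 = 24
k=3,m=3: s = 24+9 = 33
k=3,m=4: s = 33+12 = 45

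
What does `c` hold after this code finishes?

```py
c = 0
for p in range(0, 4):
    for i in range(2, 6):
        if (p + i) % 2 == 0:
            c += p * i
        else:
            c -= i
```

16

p=0,i=2: even sum, c = 0+0 = 0
p=0,i=3: odd sum, c = 0-3 = -3
p=0,i=4: even sum, c = (-3)+0 = -3
p=0,i=5: odd sum, c = (-3)-5 = -8
p=1,i=2: odd sum, c = (-8)-2 = -10
p=1,i=3: even sum, c = (-10)+3 = -7
p=1,i=4: odd sum, c = (-7)-4 = -11
p=1,i=5: even sum, c = (-11)+5 = -6
p=2,i=2: even sum, c = (-6)+4 = -2
p=2,i=3: odd sum, c = (-2)-3 = -5
p=2,i=4: even sum, c = (-5)+8 = 3
p=2,i=5: odd sum, c = 3-5 = -2
p=3,i=2: odd sum, c = (-2)-2 = -4
p=3,i=3: even sum, c = (-4)+9 = 5
p=3,i=4: odd sum, c = 5-4 = 1
p=3,i=5: even sum, c = 1+15 = 16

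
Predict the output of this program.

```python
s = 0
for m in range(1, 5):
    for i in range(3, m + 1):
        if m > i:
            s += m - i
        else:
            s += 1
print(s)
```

m=3,i=3: not 3>3, s = 0+1 = 1
m=4,i=3: 4>3, s = 1+1 = 2
m=4,i=4: not 4>4, s = 2+1 = 3

3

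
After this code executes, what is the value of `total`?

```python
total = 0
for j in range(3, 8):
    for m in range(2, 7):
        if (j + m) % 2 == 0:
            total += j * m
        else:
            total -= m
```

j=3,m=2: odd sum, total = 0-2 = -2
j=3,m=3: even sum, total = (-2)+9 = 7
j=3,m=4: odd sum, total = 7-4 = 3
j=3,m=5: even sum, total = 3+15 = 18
j=3,m=6: odd sum, total = 18-6 = 12
j=4,m=2: even sum, total = 12+8 = 20
j=4,m=3: odd sum, total = 20-3 = 17
j=4,m=4: even sum, total = 17+16 = 33
j=4,m=5: odd sum, total = 33-5 = 28
j=4,m=6: even sum, total = 28+24 = 52
j=5,m=2: odd sum, total = 52-2 = 50
j=5,m=3: even sum, total = 50+15 = 65
j=5,m=4: odd sum, total = 65-4 = 61
j=5,m=5: even sum, total = 61+25 = 86
j=5,m=6: odd sum, total = 86-6 = 80
j=6,m=2: even sum, total = 80+12 = 92
j=6,m=3: odd sum, total = 92-3 = 89
j=6,m=4: even sum, total = 89+24 = 113
j=6,m=5: odd sum, total = 113-5 = 108
j=6,m=6: even sum, total = 108+36 = 144
j=7,m=2: odd sum, total = 144-2 = 142
j=7,m=3: even sum, total = 142+21 = 163
j=7,m=4: odd sum, total = 163-4 = 159
j=7,m=5: even sum, total = 159+35 = 194
j=7,m=6: odd sum, total = 194-6 = 188

188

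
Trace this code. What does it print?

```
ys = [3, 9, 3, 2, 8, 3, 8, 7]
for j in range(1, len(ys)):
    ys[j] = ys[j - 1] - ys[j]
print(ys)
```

j=1: ys[1] = 3-9 = -6 → [3, -6, 3, 2, 8, 3, 8, 7]
j=2: ys[2] = (-6)-3 = -9 → [3, -6, -9, 2, 8, 3, 8, 7]
j=3: ys[3] = (-9)-2 = -11 → [3, -6, -9, -11, 8, 3, 8, 7]
j=4: ys[4] = (-11)-8 = -19 → [3, -6, -9, -11, -19, 3, 8, 7]
j=5: ys[5] = (-19)-3 = -22 → [3, -6, -9, -11, -19, -22, 8, 7]
j=6: ys[6] = (-22)-8 = -30 → [3, -6, -9, -11, -19, -22, -30, 7]
j=7: ys[7] = (-30)-7 = -37 → [3, -6, -9, -11, -19, -22, -30, -37]

[3, -6, -9, -11, -19, -22, -30, -37]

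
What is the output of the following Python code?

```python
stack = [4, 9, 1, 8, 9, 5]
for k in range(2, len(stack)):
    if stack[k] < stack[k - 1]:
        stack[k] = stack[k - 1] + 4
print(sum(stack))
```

89

k=2: 1<9, stack[2] = 9+4 = 13 → [4, 9, 13, 8, 9, 5]
k=3: 8<13, stack[3] = 13+4 = 17 → [4, 9, 13, 17, 9, 5]
k=4: 9<17, stack[4] = 17+4 = 21 → [4, 9, 13, 17, 21, 5]
k=5: 5<21, stack[5] = 21+4 = 25 → [4, 9, 13, 17, 21, 25]
sum = 89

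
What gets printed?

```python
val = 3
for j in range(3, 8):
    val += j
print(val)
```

28

j=3: val = 3+3 = 6
j=4: val = 6+4 = 10
j=5: val = 10+5 = 15
j=6: val = 15+6 = 21
j=7: val = 21+7 = 28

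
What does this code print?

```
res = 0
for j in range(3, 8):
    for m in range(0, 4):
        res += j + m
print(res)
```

j=3,m=0: res = 0+3 = 3
j=3,m=1: res = 3+4 = 7
j=3,m=2: res = 7+5 = 12
j=3,m=3: res = 12+6 = 18
j=4,m=0: res = 18+4 = 22
j=4,m=1: res = 22+5 = 27
j=4,m=2: res = 27+6 = 33
j=4,m=3: res = 33+7 = 40
j=5,m=0: res = 40+5 = 45
j=5,m=1: res = 45+6 = 51
j=5,m=2: res = 51+7 = 58
j=5,m=3: res = 58+8 = 66
j=6,m=0: res = 66+6 = 72
j=6,m=1: res = 72+7 = 79
j=6,m=2: res = 79+8 = 87
j=6,m=3: res = 87+9 = 96
j=7,m=0: res = 96+7 = 103
j=7,m=1: res = 103+8 = 111
j=7,m=2: res = 111+9 = 120
j=7,m=3: res = 120+10 = 130

130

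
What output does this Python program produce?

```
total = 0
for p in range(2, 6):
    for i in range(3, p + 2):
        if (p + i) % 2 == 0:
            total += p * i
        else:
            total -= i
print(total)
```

p=2,i=3: odd sum, total = 0-3 = -3
p=3,i=3: even sum, total = (-3)+9 = 6
p=3,i=4: odd sum, total = 6-4 = 2
p=4,i=3: odd sum, total = 2-3 = -1
p=4,i=4: even sum, total = (-1)+16 = 15
p=4,i=5: odd sum, total = 15-5 = 10
p=5,i=3: even sum, total = 10+15 = 25
p=5,i=4: odd sum, total = 25-4 = 21
p=5,i=5: even sum, total = 21+25 = 46
p=5,i=6: odd sum, total = 46-6 = 40

40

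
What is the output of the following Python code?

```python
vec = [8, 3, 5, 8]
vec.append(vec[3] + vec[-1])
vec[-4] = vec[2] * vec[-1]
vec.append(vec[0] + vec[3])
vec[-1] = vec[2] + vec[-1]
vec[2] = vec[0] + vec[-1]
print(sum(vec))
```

append vec[3]+vec[-1] = 8+8 = 16 → [8, 3, 5, 8, 16]
vec[-4] = vec[2]*vec[-1] = 5*16 = 80 → [8, 80, 5, 8, 16]
append vec[0]+vec[3] = 8+8 = 16 → [8, 80, 5, 8, 16, 16]
vec[-1] = vec[2]+vec[-1] = 5+16 = 21 → [8, 80, 5, 8, 16, 21]
vec[2] = vec[0]+vec[-1] = 8+21 = 29 → [8, 80, 29, 8, 16, 21]
sum = 162

162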